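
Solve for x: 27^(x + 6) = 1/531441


Express both sides with the same base.
1/531441 = 27^(-4)
Since the bases match, equate exponents: x + 6 = -4
So x = -4 - (6) = -10

x = -10


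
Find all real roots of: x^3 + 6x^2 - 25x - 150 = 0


Let p(x) = x^3 + 6x^2 - 25x - 150. By the rational root theorem (leading coefficient 1), any rational root is an integer divisor of 150: try ±1, ±2, ... in turn.
Test x = 1: value = -168 ≠ 0.
Test x = -1: value = -120 ≠ 0.
Test x = 2: value = -168 ≠ 0.
Test x = -2: value = -84 ≠ 0.
Test x = 3: value = -144 ≠ 0.
Test x = -3: value = -48 ≠ 0.
Test x = 5: value = 0 ✓, so (x - 5) is a factor.
Synthetic division by (x - 5): bring down 1; 1(5) + 6 = 11; 11(5) - 25 = 30; 30(5) - 150 = 0 → quotient x^2 + 11x + 30, remainder 0.
Solve the quadratic x^2 + 11x + 30 = 0: discriminant = 11^2 - 4(1)(30) = 121 - 120 = 1.
sqrt(1) = 1, so x = (-11 ± 1)/2: x = -5 or x = -6.

x = -6, x = -5, x = 5


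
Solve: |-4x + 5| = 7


An absolute value equation |expr| = 7 gives two cases:
Case 1: -4x + 5 = 7
  -4x = 2, so x = -1/2
Case 2: -4x + 5 = -7
  -4x = -12, so x = 3

x = -1/2, x = 3


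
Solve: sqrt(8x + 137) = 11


Square both sides: 8x + 137 = 11^2 = 121
8x = 121 - 137 = -16
x = -2
Check: sqrt(8*(-2) + 137) = sqrt(121) = 11 ✓

x = -2


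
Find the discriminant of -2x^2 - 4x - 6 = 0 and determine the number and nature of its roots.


For ax^2 + bx + c = 0, discriminant D = b^2 - 4ac
Here a = -2, b = -4, c = -6
D = (-4)^2 - 4(-2)(-6) = 16 - 48 = -32

D = -32 < 0
The equation has no real roots (2 complex conjugate roots).

Discriminant = -32, no real roots (2 complex conjugate roots)


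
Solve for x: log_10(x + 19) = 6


Convert to exponential form: x + 19 = 10^6 = 1000000
x = 1000000 - 19 = 999981
Check: log_10(999981 + 19) = log_10(1000000) = log_10(1000000) = 6 ✓

x = 999981


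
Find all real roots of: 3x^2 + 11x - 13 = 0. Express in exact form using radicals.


Using the quadratic formula: x = (-b ± sqrt(b^2 - 4ac)) / (2a)
Here a = 3, b = 11, c = -13
Discriminant = b^2 - 4ac = 11^2 - 4(3)(-13) = 121 + 156 = 277
Since discriminant = 277 > 0, there are two real roots.
x = (-11 ± sqrt(277)) / 6
Numerically: x ≈ 0.9406 or x ≈ -4.6072

x = (-11 + sqrt(277)) / 6 or x = (-11 - sqrt(277)) / 6


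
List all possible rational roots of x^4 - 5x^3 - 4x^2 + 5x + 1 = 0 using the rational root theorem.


Rational root theorem: possible roots are ±p/q where:
  p divides the constant term (1): p ∈ {1}
  q divides the leading coefficient (1): q ∈ {1}

All possible rational roots: -1, 1

-1, 1


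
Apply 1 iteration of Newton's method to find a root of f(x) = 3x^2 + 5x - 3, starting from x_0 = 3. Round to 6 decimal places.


Newton's method: x_(n+1) = x_n - f(x_n)/f'(x_n)
f(x) = 3x^2 + 5x - 3
f'(x) = 6x + 5

Iteration 1:
  f(3.000000) = 39.000000
  f'(3.000000) = 23.000000
  x_1 = 3.000000 - (39.000000)/(23.000000) = 1.304348

x_1 = 1.304348


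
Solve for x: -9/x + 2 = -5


Subtract 2 from both sides: -9/x = -7
Multiply both sides by x: -9 = -7 * x
Divide by -7: x = 9/7

x = 9/7


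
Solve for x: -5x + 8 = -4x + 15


Starting with: -5x + 8 = -4x + 15
Move all x terms to left: (-5 + 4)x = 15 - 8
Simplify: -x = 7
Divide both sides by -1: x = -7

x = -7


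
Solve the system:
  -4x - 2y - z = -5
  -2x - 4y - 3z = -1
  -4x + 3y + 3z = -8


Using Cramer's rule. Expand each determinant along the first row.
D  = (-4)*[(-4)*3 - (-3)*3] - (-2)*[(-2)*3 - (-3)*(-4)] + (-1)*[(-2)*3 - (-4)*(-4)]
  = (-4)*(-3) - (-2)*(-18) + (-1)*(-22) = -2
Dx = (-5)*[(-4)*3 - (-3)*3] - (-2)*[(-1)*3 - (-3)*(-8)] + (-1)*[(-1)*3 - (-4)*(-8)]
  = (-5)*(-3) - (-2)*(-27) + (-1)*(-35) = -4
Dy = (-4)*[(-1)*3 - (-3)*(-8)] - (-5)*[(-2)*3 - (-3)*(-4)] + (-1)*[(-2)*(-8) - (-1)*(-4)]
  = (-4)*(-27) - (-5)*(-18) + (-1)*(12) = 6
Dz = (-4)*[(-4)*(-8) - (-1)*3] - (-2)*[(-2)*(-8) - (-1)*(-4)] + (-5)*[(-2)*3 - (-4)*(-4)]
  = (-4)*(35) - (-2)*(12) + (-5)*(-22) = -6
x = Dx/D = -4/-2 = 2, y = Dy/D = 6/-2 = -3, z = Dz/D = -6/-2 = 3
Check eq1: (-4)(2) + (-2)(-3) + (-1)(3) = -5 = -5 ✓
Check eq2: (-2)(2) + (-4)(-3) + (-3)(3) = -1 = -1 ✓
Check eq3: (-4)(2) + (3)(-3) + (3)(3) = -8 = -8 ✓

x = 2, y = -3, z = 3


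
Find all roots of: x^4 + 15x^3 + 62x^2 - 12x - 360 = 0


Let p(x) = x^4 + 15x^3 + 62x^2 - 12x - 360. By the rational root theorem (leading coefficient 1), any rational root is an integer divisor of 360: try ±1, ±2, ... in turn.
Test x = 1: value = -294 ≠ 0.
Test x = -1: value = -300 ≠ 0.
Test x = 2: value = 0 ✓, so (x - 2) is a factor.
Synthetic division by (x - 2): bring down 1; 1(2) + 15 = 17; 17(2) + 62 = 96; 96(2) - 12 = 180; 180(2) - 360 = 0 → quotient x^3 + 17x^2 + 96x + 180, remainder 0.
Continue with the quotient x^3 + 17x^2 + 96x + 180 (candidates must divide 180; re-test x = 2 first in case it repeats).
Test x = 2: value = 448 ≠ 0.
Test x = -2: value = 48 ≠ 0.
Test x = 3: value = 648 ≠ 0.
Test x = -3: value = 18 ≠ 0.
Test x = 4: value = 900 ≠ 0.
Test x = -4: value = 4 ≠ 0.
Test x = 5: value = 1210 ≠ 0.
Test x = -5: value = 0 ✓, so (x + 5) is a factor.
Synthetic division by (x + 5): bring down 1; 1(-5) + 17 = 12; 12(-5) + 96 = 36; 36(-5) + 180 = 0 → quotient x^2 + 12x + 36, remainder 0.
Solve the quadratic x^2 + 12x + 36 = 0: discriminant = 12^2 - 4(1)(36) = 144 - 144 = 0.
Discriminant = 0, so a double root: x = -12/2 = -6.
Collecting all roots found:

x = -6 (multiplicity 2), x = -5, x = 2


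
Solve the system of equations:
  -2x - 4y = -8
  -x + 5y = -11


Using Cramer's rule:
Determinant D = (-2)(5) - (-1)(-4) = -10 - 4 = -14
Dx = (-8)(5) - (-11)(-4) = -40 - 44 = -84
Dy = (-2)(-11) - (-1)(-8) = 22 - 8 = 14
x = Dx/D = -84/-14 = 6
y = Dy/D = 14/-14 = -1

x = 6, y = -1


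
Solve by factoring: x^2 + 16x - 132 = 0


We need two numbers that multiply to -132 and add to 16.
Those numbers are -6 and 22 (since (-6) * 22 = -132 and (-6) + 22 = 16).
So x^2 + 16x - 132 = (x - 6)(x + 22) = 0
Setting each factor to zero: x = 6 or x = -22

x = -22, x = 6


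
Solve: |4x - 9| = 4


An absolute value equation |expr| = 4 gives two cases:
Case 1: 4x - 9 = 4
  4x = 13, so x = 13/4
Case 2: 4x - 9 = -4
  4x = 5, so x = 5/4

x = 5/4, x = 13/4


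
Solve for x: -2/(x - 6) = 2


Multiply both sides by (x - 6): -2 = 2(x - 6)
Distribute: -2 = 2x - 12
2x = -2 + 12 = 10
x = 5

x = 5


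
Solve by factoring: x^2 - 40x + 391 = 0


We need two numbers that multiply to 391 and add to -40.
Those numbers are -23 and -17 (since (-23) * (-17) = 391 and (-23) + (-17) = -40).
So x^2 - 40x + 391 = (x - 23)(x - 17) = 0
Setting each factor to zero: x = 23 or x = 17

x = 17, x = 23


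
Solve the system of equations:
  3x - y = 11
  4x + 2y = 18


Using Cramer's rule:
Determinant D = (3)(2) - (4)(-1) = 6 + 4 = 10
Dx = (11)(2) - (18)(-1) = 22 + 18 = 40
Dy = (3)(18) - (4)(11) = 54 - 44 = 10
x = Dx/D = 40/10 = 4
y = Dy/D = 10/10 = 1

x = 4, y = 1


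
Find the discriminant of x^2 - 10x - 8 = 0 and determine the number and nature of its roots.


For ax^2 + bx + c = 0, discriminant D = b^2 - 4ac
Here a = 1, b = -10, c = -8
D = (-10)^2 - 4(1)(-8) = 100 + 32 = 132

D = 132 > 0 but not a perfect square
The equation has 2 distinct real irrational roots.

Discriminant = 132, 2 distinct real irrational roots


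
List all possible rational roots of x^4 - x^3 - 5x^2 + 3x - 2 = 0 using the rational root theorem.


Rational root theorem: possible roots are ±p/q where:
  p divides the constant term (-2): p ∈ {1, 2}
  q divides the leading coefficient (1): q ∈ {1}

All possible rational roots: -2, -1, 1, 2

-2, -1, 1, 2


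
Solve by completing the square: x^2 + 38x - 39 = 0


Start: x^2 + 38x - 39 = 0
Move constant: x^2 + 38x = 39
Half of 38 is 19, squared is 361
Add 361 to both sides: x^2 + 38x + 361 = 400
(x + 19)^2 = 400
x + 19 = ±20
x = -19 + 20 = 1 or x = -19 - 20 = -39

x = -39, x = 1


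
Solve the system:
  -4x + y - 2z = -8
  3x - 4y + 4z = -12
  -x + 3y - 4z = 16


Using Cramer's rule. Expand each determinant along the first row.
D  = (-4)*[(-4)*(-4) - 4*3] - 1*[3*(-4) - 4*(-1)] + (-2)*[3*3 - (-4)*(-1)]
  = (-4)*(4) - 1*(-8) + (-2)*(5) = -18
Dx = (-8)*[(-4)*(-4) - 4*3] - 1*[(-12)*(-4) - 4*16] + (-2)*[(-12)*3 - (-4)*16]
  = (-8)*(4) - 1*(-16) + (-2)*(28) = -72
Dy = (-4)*[(-12)*(-4) - 4*16] - (-8)*[3*(-4) - 4*(-1)] + (-2)*[3*16 - (-12)*(-1)]
  = (-4)*(-16) - (-8)*(-8) + (-2)*(36) = -72
Dz = (-4)*[(-4)*16 - (-12)*3] - 1*[3*16 - (-12)*(-1)] + (-8)*[3*3 - (-4)*(-1)]
  = (-4)*(-28) - 1*(36) + (-8)*(5) = 36
x = Dx/D = -72/-18 = 4, y = Dy/D = -72/-18 = 4, z = Dz/D = 36/-18 = -2
Check eq1: (-4)(4) + (1)(4) + (-2)(-2) = -8 = -8 ✓
Check eq2: (3)(4) + (-4)(4) + (4)(-2) = -12 = -12 ✓
Check eq3: (-1)(4) + (3)(4) + (-4)(-2) = 16 = 16 ✓

x = 4, y = 4, z = -2


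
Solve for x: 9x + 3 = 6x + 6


Starting with: 9x + 3 = 6x + 6
Move all x terms to left: (9 - 6)x = 6 - 3
Simplify: 3x = 3
Divide both sides by 3: x = 1

x = 1


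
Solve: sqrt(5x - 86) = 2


Square both sides: 5x - 86 = 2^2 = 4
5x = 4 + 86 = 90
x = 18
Check: sqrt(5*18 - 86) = sqrt(4) = 2 ✓

x = 18


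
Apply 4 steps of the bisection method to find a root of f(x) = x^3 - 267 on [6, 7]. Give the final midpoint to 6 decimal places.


f(x) = x^3 - 267
f(6) = -51 < 0
f(7) = 76 > 0

Step 1: midpoint = (6.000000 + 7.000000)/2 = 6.500000
  f(6.500000) = 7.625000
  f(mid) > 0, so root is in [6.000000, 6.500000]

Step 2: midpoint = (6.000000 + 6.500000)/2 = 6.250000
  f(6.250000) = -22.859375
  f(mid) < 0, so root is in [6.250000, 6.500000]

Step 3: midpoint = (6.250000 + 6.500000)/2 = 6.375000
  f(6.375000) = -7.916016
  f(mid) < 0, so root is in [6.375000, 6.500000]

Step 4: midpoint = (6.375000 + 6.500000)/2 = 6.437500
  f(6.437500) = -0.220947
  f(mid) < 0, so root is in [6.437500, 6.500000]

midpoint = 6.437500


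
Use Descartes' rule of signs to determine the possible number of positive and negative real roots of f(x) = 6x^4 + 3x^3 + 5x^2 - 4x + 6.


Descartes' rule of signs:

For positive roots, count sign changes in f(x) = 6x^4 + 3x^3 + 5x^2 - 4x + 6:
Signs of coefficients: +, +, +, -, +
Number of sign changes: 2
Possible positive real roots: 2, 0

For negative roots, examine f(-x) = 6x^4 - 3x^3 + 5x^2 + 4x + 6:
Signs of coefficients: +, -, +, +, +
Number of sign changes: 2
Possible negative real roots: 2, 0

Positive roots: 2 or 0; Negative roots: 2 or 0


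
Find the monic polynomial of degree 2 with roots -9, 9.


A monic polynomial with roots -9, 9 is:
p(x) = (x + 9)(x - 9)
After multiplying by (x + 9): x + 9
After multiplying by (x - 9): x^2 - 81

x^2 - 81


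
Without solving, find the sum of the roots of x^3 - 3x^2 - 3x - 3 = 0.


By Vieta's formulas for x^3 + bx^2 + cx + d = 0:
  r1 + r2 + r3 = -b/a = 3
  r1*r2 + r1*r3 + r2*r3 = c/a = -3
  r1*r2*r3 = -d/a = 3


Sum = 3


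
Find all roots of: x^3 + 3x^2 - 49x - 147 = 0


Let p(x) = x^3 + 3x^2 - 49x - 147. By the rational root theorem (leading coefficient 1), any rational root is an integer divisor of 147: try ±1, ±2, ... in turn.
Test x = 1: value = -192 ≠ 0.
Test x = -1: value = -96 ≠ 0.
Test x = 3: value = -240 ≠ 0.
Test x = -3: value = 0 ✓, so (x + 3) is a factor.
Synthetic division by (x + 3): bring down 1; 1(-3) + 3 = 0; 0(-3) - 49 = -49; (-49)(-3) - 147 = 0 → quotient x^2 - 49, remainder 0.
Solve the quadratic x^2 - 49 = 0: discriminant = 0^2 - 4(1)(-49) = 0 + 196 = 196.
sqrt(196) = 14, so x = (0 ± 14)/2: x = 7 or x = -7.
Collecting all roots found:

x = -7, x = -3, x = 7


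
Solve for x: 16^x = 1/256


Express both sides with the same base.
1/256 = 16^(-2)
Since the bases match: x = -2

x = -2


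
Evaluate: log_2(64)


We need the exponent such that 2^? = 64
2^6 = 64
Therefore log_2(64) = 6

6


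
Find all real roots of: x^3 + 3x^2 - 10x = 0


The constant term is 0, so x = 0 is a root. Factor out x:
  x(x^2 + 3x - 10) = 0
Solve the quadratic x^2 + 3x - 10 = 0: discriminant = 3^2 - 4(1)(-10) = 9 + 40 = 49.
sqrt(49) = 7, so x = (-3 ± 7)/2: x = 2 or x = -5.

x = -5, x = 0, x = 2


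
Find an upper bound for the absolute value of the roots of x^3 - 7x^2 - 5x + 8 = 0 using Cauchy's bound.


Cauchy's bound: all roots r satisfy |r| <= 1 + max(|a_i/a_n|) for i = 0,...,n-1
where a_n is the leading coefficient.

Coefficients: [1, -7, -5, 8]
Leading coefficient a_n = 1
Ratios |a_i/a_n|: 7, 5, 8
Maximum ratio: 8
Cauchy's bound: |r| <= 1 + 8 = 9

Upper bound = 9


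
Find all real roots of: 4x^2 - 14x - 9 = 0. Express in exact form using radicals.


Using the quadratic formula: x = (-b ± sqrt(b^2 - 4ac)) / (2a)
Here a = 4, b = -14, c = -9
Discriminant = b^2 - 4ac = (-14)^2 - 4(4)(-9) = 196 + 144 = 340
Since discriminant = 340 > 0, there are two real roots.
x = (14 ± 2*sqrt(85)) / 8
Simplifying: x = (7 ± sqrt(85)) / 4
Numerically: x ≈ 4.0549 or x ≈ -0.5549

x = (7 + sqrt(85)) / 4 or x = (7 - sqrt(85)) / 4


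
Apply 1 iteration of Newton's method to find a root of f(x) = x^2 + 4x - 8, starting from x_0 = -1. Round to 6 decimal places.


Newton's method: x_(n+1) = x_n - f(x_n)/f'(x_n)
f(x) = x^2 + 4x - 8
f'(x) = 2x + 4

Iteration 1:
  f(-1.000000) = -11.000000
  f'(-1.000000) = 2.000000
  x_1 = -1.000000 - (-11.000000)/(2.000000) = 4.500000

x_1 = 4.500000


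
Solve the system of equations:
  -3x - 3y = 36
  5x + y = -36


Using Cramer's rule:
Determinant D = (-3)(1) - (5)(-3) = -3 + 15 = 12
Dx = (36)(1) - (-36)(-3) = 36 - 108 = -72
Dy = (-3)(-36) - (5)(36) = 108 - 180 = -72
x = Dx/D = -72/12 = -6
y = Dy/D = -72/12 = -6

x = -6, y = -6


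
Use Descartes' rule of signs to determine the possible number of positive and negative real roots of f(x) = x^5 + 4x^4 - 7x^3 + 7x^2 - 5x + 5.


Descartes' rule of signs:

For positive roots, count sign changes in f(x) = x^5 + 4x^4 - 7x^3 + 7x^2 - 5x + 5:
Signs of coefficients: +, +, -, +, -, +
Number of sign changes: 4
Possible positive real roots: 4, 2, 0

For negative roots, examine f(-x) = -x^5 + 4x^4 + 7x^3 + 7x^2 + 5x + 5:
Signs of coefficients: -, +, +, +, +, +
Number of sign changes: 1
Possible negative real roots: 1

Positive roots: 4 or 2 or 0; Negative roots: 1


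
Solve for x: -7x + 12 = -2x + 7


Starting with: -7x + 12 = -2x + 7
Move all x terms to left: (-7 + 2)x = 7 - 12
Simplify: -5x = -5
Divide both sides by -5: x = 1

x = 1


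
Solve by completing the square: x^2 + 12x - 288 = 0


Start: x^2 + 12x - 288 = 0
Move constant: x^2 + 12x = 288
Half of 12 is 6, squared is 36
Add 36 to both sides: x^2 + 12x + 36 = 324
(x + 6)^2 = 324
x + 6 = ±18
x = -6 + 18 = 12 or x = -6 - 18 = -24

x = -24, x = 12


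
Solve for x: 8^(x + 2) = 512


Express both sides with the same base.
512 = 8^3
Since the bases match, equate exponents: x + 2 = 3
So x = 3 - (2) = 1

x = 1


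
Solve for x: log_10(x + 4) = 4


Convert to exponential form: x + 4 = 10^4 = 10000
x = 10000 - 4 = 9996
Check: log_10(9996 + 4) = log_10(10000) = log_10(10000) = 4 ✓

x = 9996


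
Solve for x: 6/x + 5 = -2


Subtract 5 from both sides: 6/x = -7
Multiply both sides by x: 6 = -7 * x
Divide by -7: x = -6/7

x = -6/7


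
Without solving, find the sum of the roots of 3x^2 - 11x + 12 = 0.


By Vieta's formulas for ax^2 + bx + c = 0:
  Sum of roots = -b/a
  Product of roots = c/a

Here a = 3, b = -11, c = 12
Sum = -(-11)/3 = 11/3
Product = 12/3 = 4

Sum = 11/3


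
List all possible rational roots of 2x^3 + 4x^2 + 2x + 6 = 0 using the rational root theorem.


Rational root theorem: possible roots are ±p/q where:
  p divides the constant term (6): p ∈ {1, 2, 3, 6}
  q divides the leading coefficient (2): q ∈ {1, 2}

All possible rational roots: -6, -3, -2, -3/2, -1, -1/2, 1/2, 1, 3/2, 2, 3, 6

-6, -3, -2, -3/2, -1, -1/2, 1/2, 1, 3/2, 2, 3, 6


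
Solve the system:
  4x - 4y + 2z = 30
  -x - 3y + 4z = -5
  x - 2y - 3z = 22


Using Cramer's rule. Expand each determinant along the first row.
D  = 4*[(-3)*(-3) - 4*(-2)] - (-4)*[(-1)*(-3) - 4*1] + 2*[(-1)*(-2) - (-3)*1]
  = 4*(17) - (-4)*(-1) + 2*(5) = 74
Dx = 30*[(-3)*(-3) - 4*(-2)] - (-4)*[(-5)*(-3) - 4*22] + 2*[(-5)*(-2) - (-3)*22]
  = 30*(17) - (-4)*(-73) + 2*(76) = 370
Dy = 4*[(-5)*(-3) - 4*22] - 30*[(-1)*(-3) - 4*1] + 2*[(-1)*22 - (-5)*1]
  = 4*(-73) - 30*(-1) + 2*(-17) = -296
Dz = 4*[(-3)*22 - (-5)*(-2)] - (-4)*[(-1)*22 - (-5)*1] + 30*[(-1)*(-2) - (-3)*1]
  = 4*(-76) - (-4)*(-17) + 30*(5) = -222
x = Dx/D = 370/74 = 5, y = Dy/D = -296/74 = -4, z = Dz/D = -222/74 = -3
Check eq1: (4)(5) + (-4)(-4) + (2)(-3) = 30 = 30 ✓
Check eq2: (-1)(5) + (-3)(-4) + (4)(-3) = -5 = -5 ✓
Check eq3: (1)(5) + (-2)(-4) + (-3)(-3) = 22 = 22 ✓

x = 5, y = -4, z = -3


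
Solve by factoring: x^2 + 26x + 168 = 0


We need two numbers that multiply to 168 and add to 26.
Those numbers are 14 and 12 (since 14 * 12 = 168 and 14 + 12 = 26).
So x^2 + 26x + 168 = (x + 14)(x + 12) = 0
Setting each factor to zero: x = -14 or x = -12

x = -14, x = -12


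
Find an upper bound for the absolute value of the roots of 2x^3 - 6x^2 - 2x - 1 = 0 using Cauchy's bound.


Cauchy's bound: all roots r satisfy |r| <= 1 + max(|a_i/a_n|) for i = 0,...,n-1
where a_n is the leading coefficient.

Coefficients: [2, -6, -2, -1]
Leading coefficient a_n = 2
Ratios |a_i/a_n|: 3, 1, 1/2
Maximum ratio: 3
Cauchy's bound: |r| <= 1 + 3 = 4

Upper bound = 4


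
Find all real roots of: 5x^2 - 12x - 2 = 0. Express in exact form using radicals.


Using the quadratic formula: x = (-b ± sqrt(b^2 - 4ac)) / (2a)
Here a = 5, b = -12, c = -2
Discriminant = b^2 - 4ac = (-12)^2 - 4(5)(-2) = 144 + 40 = 184
Since discriminant = 184 > 0, there are two real roots.
x = (12 ± 2*sqrt(46)) / 10
Simplifying: x = (6 ± sqrt(46)) / 5
Numerically: x ≈ 2.5565 or x ≈ -0.1565

x = (6 + sqrt(46)) / 5 or x = (6 - sqrt(46)) / 5


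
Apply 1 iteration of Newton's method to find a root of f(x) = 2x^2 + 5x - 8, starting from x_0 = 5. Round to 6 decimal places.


Newton's method: x_(n+1) = x_n - f(x_n)/f'(x_n)
f(x) = 2x^2 + 5x - 8
f'(x) = 4x + 5

Iteration 1:
  f(5.000000) = 67.000000
  f'(5.000000) = 25.000000
  x_1 = 5.000000 - (67.000000)/(25.000000) = 2.320000

x_1 = 2.320000


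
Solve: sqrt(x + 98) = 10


Square both sides: x + 98 = 10^2 = 100
x = 100 - 98 = 2
x = 2
Check: sqrt(1*2 + 98) = sqrt(100) = 10 ✓

x = 2


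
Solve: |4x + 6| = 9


An absolute value equation |expr| = 9 gives two cases:
Case 1: 4x + 6 = 9
  4x = 3, so x = 3/4
Case 2: 4x + 6 = -9
  4x = -15, so x = -15/4

x = -15/4, x = 3/4


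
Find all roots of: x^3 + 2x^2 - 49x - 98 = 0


Let p(x) = x^3 + 2x^2 - 49x - 98. By the rational root theorem (leading coefficient 1), any rational root is an integer divisor of 98: try ±1, ±2, ... in turn.
Test x = 1: value = -144 ≠ 0.
Test x = -1: value = -48 ≠ 0.
Test x = 2: value = -180 ≠ 0.
Test x = -2: value = 0 ✓, so (x + 2) is a factor.
Synthetic division by (x + 2): bring down 1; 1(-2) + 2 = 0; 0(-2) - 49 = -49; (-49)(-2) - 98 = 0 → quotient x^2 - 49, remainder 0.
Solve the quadratic x^2 - 49 = 0: discriminant = 0^2 - 4(1)(-49) = 0 + 196 = 196.
sqrt(196) = 14, so x = (0 ± 14)/2: x = 7 or x = -7.
Collecting all roots found:

x = -7, x = -2, x = 7


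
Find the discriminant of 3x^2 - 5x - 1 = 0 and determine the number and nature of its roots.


For ax^2 + bx + c = 0, discriminant D = b^2 - 4ac
Here a = 3, b = -5, c = -1
D = (-5)^2 - 4(3)(-1) = 25 + 12 = 37

D = 37 > 0 but not a perfect square
The equation has 2 distinct real irrational roots.

Discriminant = 37, 2 distinct real irrational roots


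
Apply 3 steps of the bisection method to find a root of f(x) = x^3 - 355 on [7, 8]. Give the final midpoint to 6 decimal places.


f(x) = x^3 - 355
f(7) = -12 < 0
f(8) = 157 > 0

Step 1: midpoint = (7.000000 + 8.000000)/2 = 7.500000
  f(7.500000) = 66.875000
  f(mid) > 0, so root is in [7.000000, 7.500000]

Step 2: midpoint = (7.000000 + 7.500000)/2 = 7.250000
  f(7.250000) = 26.078125
  f(mid) > 0, so root is in [7.000000, 7.250000]

Step 3: midpoint = (7.000000 + 7.250000)/2 = 7.125000
  f(7.125000) = 6.705078
  f(mid) > 0, so root is in [7.000000, 7.125000]

midpoint = 7.125000


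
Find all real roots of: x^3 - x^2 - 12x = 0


The constant term is 0, so x = 0 is a root. Factor out x:
  x(x^2 - x - 12) = 0
Solve the quadratic x^2 - x - 12 = 0: discriminant = (-1)^2 - 4(1)(-12) = 1 + 48 = 49.
sqrt(49) = 7, so x = (1 ± 7)/2: x = 4 or x = -3.

x = -3, x = 0, x = 4


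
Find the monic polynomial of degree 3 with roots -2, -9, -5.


A monic polynomial with roots -2, -9, -5 is:
p(x) = (x + 2)(x + 9)(x + 5)
After multiplying by (x + 2): x + 2
After multiplying by (x + 9): x^2 + 11x + 18
After multiplying by (x + 5): x^3 + 16x^2 + 73x + 90

x^3 + 16x^2 + 73x + 90


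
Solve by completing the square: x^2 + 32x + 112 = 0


Start: x^2 + 32x + 112 = 0
Move constant: x^2 + 32x = -112
Half of 32 is 16, squared is 256
Add 256 to both sides: x^2 + 32x + 256 = 144
(x + 16)^2 = 144
x + 16 = ±12
x = -16 + 12 = -4 or x = -16 - 12 = -28

x = -28, x = -4


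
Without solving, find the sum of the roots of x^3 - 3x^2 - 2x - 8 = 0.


By Vieta's formulas for x^3 + bx^2 + cx + d = 0:
  r1 + r2 + r3 = -b/a = 3
  r1*r2 + r1*r3 + r2*r3 = c/a = -2
  r1*r2*r3 = -d/a = 8


Sum = 3


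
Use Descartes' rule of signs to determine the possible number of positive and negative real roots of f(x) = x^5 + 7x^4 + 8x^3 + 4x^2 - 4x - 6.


Descartes' rule of signs:

For positive roots, count sign changes in f(x) = x^5 + 7x^4 + 8x^3 + 4x^2 - 4x - 6:
Signs of coefficients: +, +, +, +, -, -
Number of sign changes: 1
Possible positive real roots: 1

For negative roots, examine f(-x) = -x^5 + 7x^4 - 8x^3 + 4x^2 + 4x - 6:
Signs of coefficients: -, +, -, +, +, -
Number of sign changes: 4
Possible negative real roots: 4, 2, 0

Positive roots: 1; Negative roots: 4 or 2 or 0


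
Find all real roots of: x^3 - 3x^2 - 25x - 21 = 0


Let p(x) = x^3 - 3x^2 - 25x - 21. By the rational root theorem (leading coefficient 1), any rational root is an integer divisor of 21: try ±1, ±2, ... in turn.
Test x = 1: value = -48 ≠ 0.
Test x = -1: value = 0 ✓, so (x + 1) is a factor.
Synthetic division by (x + 1): bring down 1; 1(-1) - 3 = -4; (-4)(-1) - 25 = -21; (-21)(-1) - 21 = 0 → quotient x^2 - 4x - 21, remainder 0.
Solve the quadratic x^2 - 4x - 21 = 0: discriminant = (-4)^2 - 4(1)(-21) = 16 + 84 = 100.
sqrt(100) = 10, so x = (4 ± 10)/2: x = 7 or x = -3.

x = -3, x = -1, x = 7


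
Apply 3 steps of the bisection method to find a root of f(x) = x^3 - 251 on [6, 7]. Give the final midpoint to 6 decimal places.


f(x) = x^3 - 251
f(6) = -35 < 0
f(7) = 92 > 0

Step 1: midpoint = (6.000000 + 7.000000)/2 = 6.500000
  f(6.500000) = 23.625000
  f(mid) > 0, so root is in [6.000000, 6.500000]

Step 2: midpoint = (6.000000 + 6.500000)/2 = 6.250000
  f(6.250000) = -6.859375
  f(mid) < 0, so root is in [6.250000, 6.500000]

Step 3: midpoint = (6.250000 + 6.500000)/2 = 6.375000
  f(6.375000) = 8.083984
  f(mid) > 0, so root is in [6.250000, 6.375000]

midpoint = 6.375000


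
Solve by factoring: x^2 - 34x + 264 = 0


We need two numbers that multiply to 264 and add to -34.
Those numbers are -22 and -12 (since (-22) * (-12) = 264 and (-22) + (-12) = -34).
So x^2 - 34x + 264 = (x - 22)(x - 12) = 0
Setting each factor to zero: x = 22 or x = 12

x = 12, x = 22


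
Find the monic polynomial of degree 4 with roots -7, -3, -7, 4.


A monic polynomial with roots -7, -3, -7, 4 is:
p(x) = (x + 7)(x + 3)(x + 7)(x - 4)
After multiplying by (x + 7): x + 7
After multiplying by (x + 3): x^2 + 10x + 21
After multiplying by (x + 7): x^3 + 17x^2 + 91x + 147
After multiplying by (x - 4): x^4 + 13x^3 + 23x^2 - 217x - 588

x^4 + 13x^3 + 23x^2 - 217x - 588


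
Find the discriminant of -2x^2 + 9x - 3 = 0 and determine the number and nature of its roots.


For ax^2 + bx + c = 0, discriminant D = b^2 - 4ac
Here a = -2, b = 9, c = -3
D = (9)^2 - 4(-2)(-3) = 81 - 24 = 57

D = 57 > 0 but not a perfect square
The equation has 2 distinct real irrational roots.

Discriminant = 57, 2 distinct real irrational roots


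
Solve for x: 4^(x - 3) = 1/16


Express both sides with the same base.
1/16 = 4^(-2)
Since the bases match, equate exponents: x - 3 = -2
So x = -2 - (-3) = 1

x = 1


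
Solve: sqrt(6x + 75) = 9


Square both sides: 6x + 75 = 9^2 = 81
6x = 81 - 75 = 6
x = 1
Check: sqrt(6*1 + 75) = sqrt(81) = 9 ✓

x = 1


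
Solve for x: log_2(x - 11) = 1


Convert to exponential form: x - 11 = 2^1 = 2
x = 2 + 11 = 13
Check: log_2(13 - 11) = log_2(2) = log_2(2) = 1 ✓

x = 13


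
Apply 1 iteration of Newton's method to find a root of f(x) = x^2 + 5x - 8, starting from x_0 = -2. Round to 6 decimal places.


Newton's method: x_(n+1) = x_n - f(x_n)/f'(x_n)
f(x) = x^2 + 5x - 8
f'(x) = 2x + 5

Iteration 1:
  f(-2.000000) = -14.000000
  f'(-2.000000) = 1.000000
  x_1 = -2.000000 - (-14.000000)/(1.000000) = 12.000000

x_1 = 12.000000


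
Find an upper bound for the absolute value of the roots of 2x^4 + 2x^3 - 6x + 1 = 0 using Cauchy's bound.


Cauchy's bound: all roots r satisfy |r| <= 1 + max(|a_i/a_n|) for i = 0,...,n-1
where a_n is the leading coefficient.

Coefficients: [2, 2, 0, -6, 1]
Leading coefficient a_n = 2
Ratios |a_i/a_n|: 1, 0, 3, 1/2
Maximum ratio: 3
Cauchy's bound: |r| <= 1 + 3 = 4

Upper bound = 4


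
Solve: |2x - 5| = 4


An absolute value equation |expr| = 4 gives two cases:
Case 1: 2x - 5 = 4
  2x = 9, so x = 9/2
Case 2: 2x - 5 = -4
  2x = 1, so x = 1/2

x = 1/2, x = 9/2


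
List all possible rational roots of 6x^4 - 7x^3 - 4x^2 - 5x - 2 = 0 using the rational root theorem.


Rational root theorem: possible roots are ±p/q where:
  p divides the constant term (-2): p ∈ {1, 2}
  q divides the leading coefficient (6): q ∈ {1, 2, 3, 6}

All possible rational roots: -2, -1, -2/3, -1/2, -1/3, -1/6, 1/6, 1/3, 1/2, 2/3, 1, 2

-2, -1, -2/3, -1/2, -1/3, -1/6, 1/6, 1/3, 1/2, 2/3, 1, 2


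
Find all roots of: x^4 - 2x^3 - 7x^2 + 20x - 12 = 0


Let p(x) = x^4 - 2x^3 - 7x^2 + 20x - 12. By the rational root theorem (leading coefficient 1), any rational root is an integer divisor of 12: try ±1, ±2, ... in turn.
Test x = 1: value = 0 ✓, so (x - 1) is a factor.
Synthetic division by (x - 1): bring down 1; 1(1) - 2 = -1; (-1)(1) - 7 = -8; (-8)(1) + 20 = 12; 12(1) - 12 = 0 → quotient x^3 - x^2 - 8x + 12, remainder 0.
Continue with the quotient x^3 - x^2 - 8x + 12 (candidates must divide 12; re-test x = 1 first in case it repeats).
Test x = 1: value = 4 ≠ 0.
Test x = -1: value = 18 ≠ 0.
Test x = 2: value = 0 ✓, so (x - 2) is a factor.
Synthetic division by (x - 2): bring down 1; 1(2) - 1 = 1; 1(2) - 8 = -6; (-6)(2) + 12 = 0 → quotient x^2 + x - 6, remainder 0.
Solve the quadratic x^2 + x - 6 = 0: discriminant = 1^2 - 4(1)(-6) = 1 + 24 = 25.
sqrt(25) = 5, so x = (-1 ± 5)/2: x = 2 or x = -3.
Collecting all roots found:

x = -3, x = 1, x = 2 (multiplicity 2)


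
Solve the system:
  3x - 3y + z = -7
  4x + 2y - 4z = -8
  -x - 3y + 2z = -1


Using Cramer's rule. Expand each determinant along the first row.
D  = 3*[2*2 - (-4)*(-3)] - (-3)*[4*2 - (-4)*(-1)] + 1*[4*(-3) - 2*(-1)]
  = 3*(-8) - (-3)*(4) + 1*(-10) = -22
Dx = (-7)*[2*2 - (-4)*(-3)] - (-3)*[(-8)*2 - (-4)*(-1)] + 1*[(-8)*(-3) - 2*(-1)]
  = (-7)*(-8) - (-3)*(-20) + 1*(26) = 22
Dy = 3*[(-8)*2 - (-4)*(-1)] - (-7)*[4*2 - (-4)*(-1)] + 1*[4*(-1) - (-8)*(-1)]
  = 3*(-20) - (-7)*(4) + 1*(-12) = -44
Dz = 3*[2*(-1) - (-8)*(-3)] - (-3)*[4*(-1) - (-8)*(-1)] + (-7)*[4*(-3) - 2*(-1)]
  = 3*(-26) - (-3)*(-12) + (-7)*(-10) = -44
x = Dx/D = 22/-22 = -1, y = Dy/D = -44/-22 = 2, z = Dz/D = -44/-22 = 2
Check eq1: (3)(-1) + (-3)(2) + (1)(2) = -7 = -7 ✓
Check eq2: (4)(-1) + (2)(2) + (-4)(2) = -8 = -8 ✓
Check eq3: (-1)(-1) + (-3)(2) + (2)(2) = -1 = -1 ✓

x = -1, y = 2, z = 2


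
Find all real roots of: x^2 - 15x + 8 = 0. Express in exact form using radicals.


Using the quadratic formula: x = (-b ± sqrt(b^2 - 4ac)) / (2a)
Here a = 1, b = -15, c = 8
Discriminant = b^2 - 4ac = (-15)^2 - 4(1)(8) = 225 - 32 = 193
Since discriminant = 193 > 0, there are two real roots.
x = (15 ± sqrt(193)) / 2
Numerically: x ≈ 14.4462 or x ≈ 0.5538

x = (15 + sqrt(193)) / 2 or x = (15 - sqrt(193)) / 2


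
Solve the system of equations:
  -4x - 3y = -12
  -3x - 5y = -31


Using Cramer's rule:
Determinant D = (-4)(-5) - (-3)(-3) = 20 - 9 = 11
Dx = (-12)(-5) - (-31)(-3) = 60 - 93 = -33
Dy = (-4)(-31) - (-3)(-12) = 124 - 36 = 88
x = Dx/D = -33/11 = -3
y = Dy/D = 88/11 = 8

x = -3, y = 8


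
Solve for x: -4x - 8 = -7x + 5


Starting with: -4x - 8 = -7x + 5
Move all x terms to left: (-4 + 7)x = 5 + 8
Simplify: 3x = 13
Divide both sides by 3: x = 13/3

x = 13/3


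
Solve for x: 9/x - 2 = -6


Subtract -2 from both sides: 9/x = -4
Multiply both sides by x: 9 = -4 * x
Divide by -4: x = -9/4

x = -9/4


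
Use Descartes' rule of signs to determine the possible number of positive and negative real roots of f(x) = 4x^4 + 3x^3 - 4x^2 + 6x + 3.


Descartes' rule of signs:

For positive roots, count sign changes in f(x) = 4x^4 + 3x^3 - 4x^2 + 6x + 3:
Signs of coefficients: +, +, -, +, +
Number of sign changes: 2
Possible positive real roots: 2, 0

For negative roots, examine f(-x) = 4x^4 - 3x^3 - 4x^2 - 6x + 3:
Signs of coefficients: +, -, -, -, +
Number of sign changes: 2
Possible negative real roots: 2, 0

Positive roots: 2 or 0; Negative roots: 2 or 0


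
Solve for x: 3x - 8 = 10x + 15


Starting with: 3x - 8 = 10x + 15
Move all x terms to left: (3 - 10)x = 15 + 8
Simplify: -7x = 23
Divide both sides by -7: x = -23/7

x = -23/7


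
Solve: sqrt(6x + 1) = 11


Square both sides: 6x + 1 = 11^2 = 121
6x = 121 - 1 = 120
x = 20
Check: sqrt(6*20 + 1) = sqrt(121) = 11 ✓

x = 20


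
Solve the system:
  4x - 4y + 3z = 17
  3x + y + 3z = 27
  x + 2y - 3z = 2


Using Cramer's rule. Expand each determinant along the first row.
D  = 4*[1*(-3) - 3*2] - (-4)*[3*(-3) - 3*1] + 3*[3*2 - 1*1]
  = 4*(-9) - (-4)*(-12) + 3*(5) = -69
Dx = 17*[1*(-3) - 3*2] - (-4)*[27*(-3) - 3*2] + 3*[27*2 - 1*2]
  = 17*(-9) - (-4)*(-87) + 3*(52) = -345
Dy = 4*[27*(-3) - 3*2] - 17*[3*(-3) - 3*1] + 3*[3*2 - 27*1]
  = 4*(-87) - 17*(-12) + 3*(-21) = -207
Dz = 4*[1*2 - 27*2] - (-4)*[3*2 - 27*1] + 17*[3*2 - 1*1]
  = 4*(-52) - (-4)*(-21) + 17*(5) = -207
x = Dx/D = -345/-69 = 5, y = Dy/D = -207/-69 = 3, z = Dz/D = -207/-69 = 3
Check eq1: (4)(5) + (-4)(3) + (3)(3) = 17 = 17 ✓
Check eq2: (3)(5) + (1)(3) + (3)(3) = 27 = 27 ✓
Check eq3: (1)(5) + (2)(3) + (-3)(3) = 2 = 2 ✓

x = 5, y = 3, z = 3


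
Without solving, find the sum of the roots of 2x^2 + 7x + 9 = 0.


By Vieta's formulas for ax^2 + bx + c = 0:
  Sum of roots = -b/a
  Product of roots = c/a

Here a = 2, b = 7, c = 9
Sum = -(7)/2 = -7/2
Product = 9/2 = 9/2

Sum = -7/2


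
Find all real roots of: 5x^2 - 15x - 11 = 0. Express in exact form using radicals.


Using the quadratic formula: x = (-b ± sqrt(b^2 - 4ac)) / (2a)
Here a = 5, b = -15, c = -11
Discriminant = b^2 - 4ac = (-15)^2 - 4(5)(-11) = 225 + 220 = 445
Since discriminant = 445 > 0, there are two real roots.
x = (15 ± sqrt(445)) / 10
Numerically: x ≈ 3.6095 or x ≈ -0.6095

x = (15 + sqrt(445)) / 10 or x = (15 - sqrt(445)) / 10


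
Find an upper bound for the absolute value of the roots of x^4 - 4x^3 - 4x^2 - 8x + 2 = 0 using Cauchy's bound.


Cauchy's bound: all roots r satisfy |r| <= 1 + max(|a_i/a_n|) for i = 0,...,n-1
where a_n is the leading coefficient.

Coefficients: [1, -4, -4, -8, 2]
Leading coefficient a_n = 1
Ratios |a_i/a_n|: 4, 4, 8, 2
Maximum ratio: 8
Cauchy's bound: |r| <= 1 + 8 = 9

Upper bound = 9


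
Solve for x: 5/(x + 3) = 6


Multiply both sides by (x + 3): 5 = 6(x + 3)
Distribute: 5 = 6x + 18
6x = 5 - 18 = -13
x = -13/6

x = -13/6


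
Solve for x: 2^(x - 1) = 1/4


Express both sides with the same base.
1/4 = 2^(-2)
Since the bases match, equate exponents: x - 1 = -2
So x = -2 - (-1) = -1

x = -1


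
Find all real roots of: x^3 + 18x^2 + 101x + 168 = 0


Let p(x) = x^3 + 18x^2 + 101x + 168. By the rational root theorem (leading coefficient 1), any rational root is an integer divisor of 168: try ±1, ±2, ... in turn.
Test x = 1: value = 288 ≠ 0.
Test x = -1: value = 84 ≠ 0.
Test x = 2: value = 450 ≠ 0.
Test x = -2: value = 30 ≠ 0.
Test x = 3: value = 660 ≠ 0.
Test x = -3: value = 0 ✓, so (x + 3) is a factor.
Synthetic division by (x + 3): bring down 1; 1(-3) + 18 = 15; 15(-3) + 101 = 56; 56(-3) + 168 = 0 → quotient x^2 + 15x + 56, remainder 0.
Solve the quadratic x^2 + 15x + 56 = 0: discriminant = 15^2 - 4(1)(56) = 225 - 224 = 1.
sqrt(1) = 1, so x = (-15 ± 1)/2: x = -7 or x = -8.

x = -8, x = -7, x = -3


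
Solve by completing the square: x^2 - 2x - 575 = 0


Start: x^2 - 2x - 575 = 0
Move constant: x^2 - 2x = 575
Half of -2 is -1, squared is 1
Add 1 to both sides: x^2 - 2x + 1 = 576
(x - 1)^2 = 576
x - 1 = ±24
x = 1 + 24 = 25 or x = 1 - 24 = -23

x = -23, x = 25


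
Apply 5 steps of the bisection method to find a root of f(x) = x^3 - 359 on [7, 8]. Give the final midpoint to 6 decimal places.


f(x) = x^3 - 359
f(7) = -16 < 0
f(8) = 153 > 0

Step 1: midpoint = (7.000000 + 8.000000)/2 = 7.500000
  f(7.500000) = 62.875000
  f(mid) > 0, so root is in [7.000000, 7.500000]

Step 2: midpoint = (7.000000 + 7.500000)/2 = 7.250000
  f(7.250000) = 22.078125
  f(mid) > 0, so root is in [7.000000, 7.250000]

Step 3: midpoint = (7.000000 + 7.250000)/2 = 7.125000
  f(7.125000) = 2.705078
  f(mid) > 0, so root is in [7.000000, 7.125000]

Step 4: midpoint = (7.000000 + 7.125000)/2 = 7.062500
  f(7.062500) = -6.730225
  f(mid) < 0, so root is in [7.062500, 7.125000]

Step 5: midpoint = (7.062500 + 7.125000)/2 = 7.093750
  f(7.093750) = -2.033356
  f(mid) < 0, so root is in [7.093750, 7.125000]

midpoint = 7.093750


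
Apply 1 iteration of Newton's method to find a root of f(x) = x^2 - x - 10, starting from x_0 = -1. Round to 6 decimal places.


Newton's method: x_(n+1) = x_n - f(x_n)/f'(x_n)
f(x) = x^2 - x - 10
f'(x) = 2x - 1

Iteration 1:
  f(-1.000000) = -8.000000
  f'(-1.000000) = -3.000000
  x_1 = -1.000000 - (-8.000000)/(-3.000000) = -3.666667

x_1 = -3.666667


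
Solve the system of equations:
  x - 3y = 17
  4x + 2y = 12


Using Cramer's rule:
Determinant D = (1)(2) - (4)(-3) = 2 + 12 = 14
Dx = (17)(2) - (12)(-3) = 34 + 36 = 70
Dy = (1)(12) - (4)(17) = 12 - 68 = -56
x = Dx/D = 70/14 = 5
y = Dy/D = -56/14 = -4

x = 5, y = -4


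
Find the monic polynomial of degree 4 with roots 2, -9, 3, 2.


A monic polynomial with roots 2, -9, 3, 2 is:
p(x) = (x - 2)(x + 9)(x - 3)(x - 2)
After multiplying by (x - 2): x - 2
After multiplying by (x + 9): x^2 + 7x - 18
After multiplying by (x - 3): x^3 + 4x^2 - 39x + 54
After multiplying by (x - 2): x^4 + 2x^3 - 47x^2 + 132x - 108

x^4 + 2x^3 - 47x^2 + 132x - 108


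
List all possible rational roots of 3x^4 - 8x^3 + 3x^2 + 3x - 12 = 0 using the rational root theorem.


Rational root theorem: possible roots are ±p/q where:
  p divides the constant term (-12): p ∈ {1, 2, 3, 4, 6, 12}
  q divides the leading coefficient (3): q ∈ {1, 3}

All possible rational roots: -12, -6, -4, -3, -2, -4/3, -1, -2/3, -1/3, 1/3, 2/3, 1, 4/3, 2, 3, 4, 6, 12

-12, -6, -4, -3, -2, -4/3, -1, -2/3, -1/3, 1/3, 2/3, 1, 4/3, 2, 3, 4, 6, 12


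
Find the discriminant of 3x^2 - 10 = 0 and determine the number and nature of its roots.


For ax^2 + bx + c = 0, discriminant D = b^2 - 4ac
Here a = 3, b = 0, c = -10
D = (0)^2 - 4(3)(-10) = 0 + 120 = 120

D = 120 > 0 but not a perfect square
The equation has 2 distinct real irrational roots.

Discriminant = 120, 2 distinct real irrational roots


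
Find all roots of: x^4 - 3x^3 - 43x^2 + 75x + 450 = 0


Let p(x) = x^4 - 3x^3 - 43x^2 + 75x + 450. By the rational root theorem (leading coefficient 1), any rational root is an integer divisor of 450: try ±1, ±2, ... in turn.
Test x = 1: value = 480 ≠ 0.
Test x = -1: value = 336 ≠ 0.
Test x = 2: value = 420 ≠ 0.
Test x = -2: value = 168 ≠ 0.
Test x = 3: value = 288 ≠ 0.
Test x = -3: value = 0 ✓, so (x + 3) is a factor.
Synthetic division by (x + 3): bring down 1; 1(-3) - 3 = -6; (-6)(-3) - 43 = -25; (-25)(-3) + 75 = 150; 150(-3) + 450 = 0 → quotient x^3 - 6x^2 - 25x + 150, remainder 0.
Continue with the quotient x^3 - 6x^2 - 25x + 150 (candidates must divide 150; re-test x = -3 first in case it repeats).
Test x = -3: value = 144 ≠ 0.
Test x = 5: value = 0 ✓, so (x - 5) is a factor.
Synthetic division by (x - 5): bring down 1; 1(5) - 6 = -1; (-1)(5) - 25 = -30; (-30)(5) + 150 = 0 → quotient x^2 - x - 30, remainder 0.
Solve the quadratic x^2 - x - 30 = 0: discriminant = (-1)^2 - 4(1)(-30) = 1 + 120 = 121.
sqrt(121) = 11, so x = (1 ± 11)/2: x = 6 or x = -5.
Collecting all roots found:

x = -5, x = -3, x = 5, x = 6


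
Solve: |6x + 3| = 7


An absolute value equation |expr| = 7 gives two cases:
Case 1: 6x + 3 = 7
  6x = 4, so x = 2/3
Case 2: 6x + 3 = -7
  6x = -10, so x = -5/3

x = -5/3, x = 2/3


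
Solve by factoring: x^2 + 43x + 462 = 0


We need two numbers that multiply to 462 and add to 43.
Those numbers are 22 and 21 (since 22 * 21 = 462 and 22 + 21 = 43).
So x^2 + 43x + 462 = (x + 22)(x + 21) = 0
Setting each factor to zero: x = -22 or x = -21

x = -22, x = -21


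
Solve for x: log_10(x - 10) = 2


Convert to exponential form: x - 10 = 10^2 = 100
x = 100 + 10 = 110
Check: log_10(110 - 10) = log_10(100) = log_10(100) = 2 ✓

x = 110


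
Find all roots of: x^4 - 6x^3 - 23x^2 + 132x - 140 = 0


Let p(x) = x^4 - 6x^3 - 23x^2 + 132x - 140. By the rational root theorem (leading coefficient 1), any rational root is an integer divisor of 140: try ±1, ±2, ... in turn.
Test x = 1: value = -36 ≠ 0.
Test x = -1: value = -288 ≠ 0.
Test x = 2: value = 0 ✓, so (x - 2) is a factor.
Synthetic division by (x - 2): bring down 1; 1(2) - 6 = -4; (-4)(2) - 23 = -31; (-31)(2) + 132 = 70; 70(2) - 140 = 0 → quotient x^3 - 4x^2 - 31x + 70, remainder 0.
Continue with the quotient x^3 - 4x^2 - 31x + 70 (candidates must divide 70; re-test x = 2 first in case it repeats).
Test x = 2: value = 0 ✓, so (x - 2) is a factor.
Synthetic division by (x - 2): bring down 1; 1(2) - 4 = -2; (-2)(2) - 31 = -35; (-35)(2) + 70 = 0 → quotient x^2 - 2x - 35, remainder 0.
Solve the quadratic x^2 - 2x - 35 = 0: discriminant = (-2)^2 - 4(1)(-35) = 4 + 140 = 144.
sqrt(144) = 12, so x = (2 ± 12)/2: x = 7 or x = -5.
Collecting all roots found:

x = -5, x = 2 (multiplicity 2), x = 7


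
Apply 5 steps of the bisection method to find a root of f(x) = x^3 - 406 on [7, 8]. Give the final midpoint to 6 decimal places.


f(x) = x^3 - 406
f(7) = -63 < 0
f(8) = 106 > 0

Step 1: midpoint = (7.000000 + 8.000000)/2 = 7.500000
  f(7.500000) = 15.875000
  f(mid) > 0, so root is in [7.000000, 7.500000]

Step 2: midpoint = (7.000000 + 7.500000)/2 = 7.250000
  f(7.250000) = -24.921875
  f(mid) < 0, so root is in [7.250000, 7.500000]

Step 3: midpoint = (7.250000 + 7.500000)/2 = 7.375000
  f(7.375000) = -4.869141
  f(mid) < 0, so root is in [7.375000, 7.500000]

Step 4: midpoint = (7.375000 + 7.500000)/2 = 7.437500
  f(7.437500) = 5.415771
  f(mid) > 0, so root is in [7.375000, 7.437500]

Step 5: midpoint = (7.375000 + 7.437500)/2 = 7.406250
  f(7.406250) = 0.251617
  f(mid) > 0, so root is in [7.375000, 7.406250]

midpoint = 7.406250


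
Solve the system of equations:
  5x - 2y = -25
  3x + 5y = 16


Using Cramer's rule:
Determinant D = (5)(5) - (3)(-2) = 25 + 6 = 31
Dx = (-25)(5) - (16)(-2) = -125 + 32 = -93
Dy = (5)(16) - (3)(-25) = 80 + 75 = 155
x = Dx/D = -93/31 = -3
y = Dy/D = 155/31 = 5

x = -3, y = 5


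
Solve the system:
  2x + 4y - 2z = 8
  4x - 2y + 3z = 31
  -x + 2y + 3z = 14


Using Cramer's rule. Expand each determinant along the first row.
D  = 2*[(-2)*3 - 3*2] - 4*[4*3 - 3*(-1)] + (-2)*[4*2 - (-2)*(-1)]
  = 2*(-12) - 4*(15) + (-2)*(6) = -96
Dx = 8*[(-2)*3 - 3*2] - 4*[31*3 - 3*14] + (-2)*[31*2 - (-2)*14]
  = 8*(-12) - 4*(51) + (-2)*(90) = -480
Dy = 2*[31*3 - 3*14] - 8*[4*3 - 3*(-1)] + (-2)*[4*14 - 31*(-1)]
  = 2*(51) - 8*(15) + (-2)*(87) = -192
Dz = 2*[(-2)*14 - 31*2] - 4*[4*14 - 31*(-1)] + 8*[4*2 - (-2)*(-1)]
  = 2*(-90) - 4*(87) + 8*(6) = -480
x = Dx/D = -480/-96 = 5, y = Dy/D = -192/-96 = 2, z = Dz/D = -480/-96 = 5
Check eq1: (2)(5) + (4)(2) + (-2)(5) = 8 = 8 ✓
Check eq2: (4)(5) + (-2)(2) + (3)(5) = 31 = 31 ✓
Check eq3: (-1)(5) + (2)(2) + (3)(5) = 14 = 14 ✓

x = 5, y = 2, z = 5
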